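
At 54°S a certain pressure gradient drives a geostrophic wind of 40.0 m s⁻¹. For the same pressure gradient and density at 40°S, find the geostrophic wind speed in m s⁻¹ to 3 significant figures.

With the same pressure gradient and density, V_g ∝ 1/f ∝ 1/sin φ.
V₂ = V₁ · sin φ₁ / sin φ₂ = 40.0 × sin 54° / sin 40°
V₂ = 40.0 × 0.8090/0.6428 = 50.3 m s⁻¹

50.3 m s⁻¹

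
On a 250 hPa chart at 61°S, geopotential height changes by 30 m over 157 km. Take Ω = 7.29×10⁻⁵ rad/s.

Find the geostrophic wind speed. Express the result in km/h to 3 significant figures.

Coriolis parameter at 61°S:
f = 2Ω sin φ = 2 × 7.29×10⁻⁵ × sin 61° = 1.28×10⁻⁴ s⁻¹
Height gradient: |∂Z/∂n| = 30 m / 157000 m = 1.91×10⁻⁴
On a pressure surface, geostrophic balance gives V_g = (g/f)|∂Z/∂n|:
V_g = 9.81 × 1.91×10⁻⁴ / 1.28×10⁻⁴ = 14.7 m/s
Converting: 14.7 m/s × 3.6 = 52.9 km/h

52.9 km/h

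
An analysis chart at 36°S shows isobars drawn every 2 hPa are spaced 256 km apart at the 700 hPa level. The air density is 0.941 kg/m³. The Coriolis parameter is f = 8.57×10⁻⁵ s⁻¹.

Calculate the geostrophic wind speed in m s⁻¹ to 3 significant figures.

Pressure gradient: |∂P/∂n| = 200 Pa / 256000 m = 7.81×10⁻⁴ Pa/m
Geostrophic balance (pressure-gradient force = Coriolis force):
V_g = (1/(fρ)) |∂P/∂n| = 7.81×10⁻⁴ / (8.57×10⁻⁵ × 0.941) = 9.69 m/s

9.69 m s⁻¹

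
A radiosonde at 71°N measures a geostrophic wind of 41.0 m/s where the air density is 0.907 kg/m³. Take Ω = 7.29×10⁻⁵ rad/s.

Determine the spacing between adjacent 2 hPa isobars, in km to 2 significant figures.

Coriolis parameter at 71°N:
f = 2Ω sin φ = 2 × 7.29×10⁻⁵ × sin 71° = 1.38×10⁻⁴ s⁻¹
Geostrophic balance rearranged: |∂P/∂n| = f ρ V_g
|∂P/∂n| = 1.38×10⁻⁴ × 0.907 × 41.0 = 5.13×10⁻³ Pa/m
Isobar spacing: Δn = ΔP/|∂P/∂n| = 200 Pa / 5.13×10⁻³ Pa/m = 39013 m ≈ 39 km

39 km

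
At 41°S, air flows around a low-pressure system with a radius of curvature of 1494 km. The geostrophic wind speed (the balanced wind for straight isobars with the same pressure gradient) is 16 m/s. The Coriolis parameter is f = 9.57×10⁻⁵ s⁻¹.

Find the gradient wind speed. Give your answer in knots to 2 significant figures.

Around a low, centrifugal force acts outward with Coriolis, so pressure-gradient force balances both:
(1/ρ)|∂P/∂n| = fV + V²/R  →  V² + fR·V − fR·V_g = 0
With fR = 9.57×10⁻⁵ × 1494×10³ m = 143 m/s:
V = [−fR + √((fR)² + 4 fR V_g)]/2 = [−143 + √(143² + 4×143×16)]/2 = 14.5 m/s
Subgeostrophic (V < V_g = 16 m/s), as expected around a low.
Converting: 14.5 m/s × 1.944 = 28 knots

28 knots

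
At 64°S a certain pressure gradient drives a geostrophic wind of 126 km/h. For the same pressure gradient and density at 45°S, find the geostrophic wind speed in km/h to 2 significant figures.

With the same pressure gradient and density, V_g ∝ 1/f ∝ 1/sin φ.
V₂ = V₁ · sin φ₁ / sin φ₂ = 126 × sin 64° / sin 45°
V₂ = 126 × 0.8988/0.7071 = 160 km/h

160 km/h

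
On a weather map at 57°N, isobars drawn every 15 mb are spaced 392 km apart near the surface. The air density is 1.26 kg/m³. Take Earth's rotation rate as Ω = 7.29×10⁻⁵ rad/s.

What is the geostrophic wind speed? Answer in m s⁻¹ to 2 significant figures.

25 m s⁻¹

Coriolis parameter at 57°N:
f = 2Ω sin φ = 2 × 7.29×10⁻⁵ × sin 57° = 1.22×10⁻⁴ s⁻¹
Pressure gradient: |∂P/∂n| = 1500 Pa / 392000 m = 3.83×10⁻³ Pa/m
Geostrophic balance (pressure-gradient force = Coriolis force):
V_g = (1/(fρ)) |∂P/∂n| = 3.83×10⁻³ / (1.22×10⁻⁴ × 1.26) = 24.8 m/s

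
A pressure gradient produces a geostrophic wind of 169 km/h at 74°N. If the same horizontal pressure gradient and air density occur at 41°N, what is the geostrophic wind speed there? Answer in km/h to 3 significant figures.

With the same pressure gradient and density, V_g ∝ 1/f ∝ 1/sin φ.
V₂ = V₁ · sin φ₁ / sin φ₂ = 169 × sin 74° / sin 41°
V₂ = 169 × 0.9613/0.6561 = 248 km/h

248 km/h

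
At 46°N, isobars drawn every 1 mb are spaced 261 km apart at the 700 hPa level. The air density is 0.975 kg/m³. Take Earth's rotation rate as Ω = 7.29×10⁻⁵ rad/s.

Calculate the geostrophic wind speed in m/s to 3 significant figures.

Coriolis parameter at 46°N:
f = 2Ω sin φ = 2 × 7.29×10⁻⁵ × sin 46° = 1.05×10⁻⁴ s⁻¹
Pressure gradient: |∂P/∂n| = 100 Pa / 261000 m = 3.83×10⁻⁴ Pa/m
Geostrophic balance (pressure-gradient force = Coriolis force):
V_g = (1/(fρ)) |∂P/∂n| = 3.83×10⁻⁴ / (1.05×10⁻⁴ × 0.975) = 3.75 m/s

3.75 m/s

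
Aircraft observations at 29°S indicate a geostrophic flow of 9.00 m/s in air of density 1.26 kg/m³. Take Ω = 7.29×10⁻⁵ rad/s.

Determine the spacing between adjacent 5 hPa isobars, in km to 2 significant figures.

620 km

Coriolis parameter at 29°S:
f = 2Ω sin φ = 2 × 7.29×10⁻⁵ × sin 29° = 7.07×10⁻⁵ s⁻¹
Geostrophic balance rearranged: |∂P/∂n| = f ρ V_g
|∂P/∂n| = 7.07×10⁻⁵ × 1.26 × 9.00 = 8.02×10⁻⁴ Pa/m
Isobar spacing: Δn = ΔP/|∂P/∂n| = 500 Pa / 8.02×10⁻⁴ Pa/m = 623775 m ≈ 620 km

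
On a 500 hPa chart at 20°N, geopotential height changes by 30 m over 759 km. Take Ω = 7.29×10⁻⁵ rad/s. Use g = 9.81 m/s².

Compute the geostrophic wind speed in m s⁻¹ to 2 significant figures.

7.8 m s⁻¹

Coriolis parameter at 20°N:
f = 2Ω sin φ = 2 × 7.29×10⁻⁵ × sin 20° = 4.99×10⁻⁵ s⁻¹
Height gradient: |∂Z/∂n| = 30 m / 759000 m = 3.95×10⁻⁵
On a pressure surface, geostrophic balance gives V_g = (g/f)|∂Z/∂n|:
V_g = 9.81 × 3.95×10⁻⁵ / 4.99×10⁻⁵ = 7.78 m/s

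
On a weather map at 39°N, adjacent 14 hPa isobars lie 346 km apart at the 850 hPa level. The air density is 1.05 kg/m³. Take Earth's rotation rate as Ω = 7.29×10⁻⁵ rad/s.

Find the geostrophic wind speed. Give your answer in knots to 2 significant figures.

Coriolis parameter at 39°N:
f = 2Ω sin φ = 2 × 7.29×10⁻⁵ × sin 39° = 9.18×10⁻⁵ s⁻¹
Pressure gradient: |∂P/∂n| = 1400 Pa / 346000 m = 4.05×10⁻³ Pa/m
Geostrophic balance (pressure-gradient force = Coriolis force):
V_g = (1/(fρ)) |∂P/∂n| = 4.05×10⁻³ / (9.18×10⁻⁵ × 1.05) = 42.0 m/s
Converting: 42.0 m/s × 1.944 = 82 knots

82 knots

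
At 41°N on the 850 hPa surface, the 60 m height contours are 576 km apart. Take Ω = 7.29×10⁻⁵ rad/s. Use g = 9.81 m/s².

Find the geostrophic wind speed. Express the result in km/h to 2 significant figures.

38 km/h

Coriolis parameter at 41°N:
f = 2Ω sin φ = 2 × 7.29×10⁻⁵ × sin 41° = 9.57×10⁻⁵ s⁻¹
Height gradient: |∂Z/∂n| = 60 m / 576000 m = 1.04×10⁻⁴
On a pressure surface, geostrophic balance gives V_g = (g/f)|∂Z/∂n|:
V_g = 9.81 × 1.04×10⁻⁴ / 9.57×10⁻⁵ = 10.7 m/s
Converting: 10.7 m/s × 3.6 = 38 km/h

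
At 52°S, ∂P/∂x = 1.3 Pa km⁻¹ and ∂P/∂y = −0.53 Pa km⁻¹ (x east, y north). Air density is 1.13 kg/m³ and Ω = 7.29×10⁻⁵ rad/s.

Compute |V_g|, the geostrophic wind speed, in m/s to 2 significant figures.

11 m/s

Coriolis parameter at 52°S:
f = 2Ω sin φ = 2 × 7.29×10⁻⁵ × sin 52° = 1.15×10⁻⁴ s⁻¹
In the Southern Hemisphere f is negative: f = −1.15×10⁻⁴ s⁻¹.
Component geostrophic relations (x east, y north):
u_g = −(1/(fρ)) ∂P/∂y,  v_g = (1/(fρ)) ∂P/∂x
u_g = −(−0.53×10⁻³)/(−1.15×10⁻⁴ × 1.13) = −4.08 m/s;  v_g = (1.3×10⁻³)/(−1.15×10⁻⁴ × 1.13) = −10.0 m/s
|V_g| = √(u_g² + v_g²) = 10.8 m/s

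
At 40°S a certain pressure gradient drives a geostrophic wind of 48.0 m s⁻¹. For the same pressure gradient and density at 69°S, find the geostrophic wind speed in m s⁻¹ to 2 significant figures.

33 m s⁻¹

With the same pressure gradient and density, V_g ∝ 1/f ∝ 1/sin φ.
V₂ = V₁ · sin φ₁ / sin φ₂ = 48.0 × sin 40° / sin 69°
V₂ = 48.0 × 0.6428/0.9336 = 33 m s⁻¹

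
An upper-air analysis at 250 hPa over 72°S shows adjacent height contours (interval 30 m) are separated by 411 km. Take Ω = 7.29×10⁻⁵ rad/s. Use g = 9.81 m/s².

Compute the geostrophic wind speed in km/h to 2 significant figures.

Coriolis parameter at 72°S:
f = 2Ω sin φ = 2 × 7.29×10⁻⁵ × sin 72° = 1.39×10⁻⁴ s⁻¹
Height gradient: |∂Z/∂n| = 30 m / 411000 m = 7.30×10⁻⁵
On a pressure surface, geostrophic balance gives V_g = (g/f)|∂Z/∂n|:
V_g = 9.81 × 7.30×10⁻⁵ / 1.39×10⁻⁴ = 5.16 m/s
Converting: 5.16 m/s × 3.6 = 19 km/h

19 km/h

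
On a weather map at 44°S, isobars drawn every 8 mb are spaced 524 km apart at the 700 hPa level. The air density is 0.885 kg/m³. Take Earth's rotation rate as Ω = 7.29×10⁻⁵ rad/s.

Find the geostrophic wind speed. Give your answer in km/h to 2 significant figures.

61 km/h

Coriolis parameter at 44°S:
f = 2Ω sin φ = 2 × 7.29×10⁻⁵ × sin 44° = 1.01×10⁻⁴ s⁻¹
Pressure gradient: |∂P/∂n| = 800 Pa / 524000 m = 1.53×10⁻³ Pa/m
Geostrophic balance (pressure-gradient force = Coriolis force):
V_g = (1/(fρ)) |∂P/∂n| = 1.53×10⁻³ / (1.01×10⁻⁴ × 0.885) = 17.0 m/s
Converting: 17.0 m/s × 3.6 = 61 km/h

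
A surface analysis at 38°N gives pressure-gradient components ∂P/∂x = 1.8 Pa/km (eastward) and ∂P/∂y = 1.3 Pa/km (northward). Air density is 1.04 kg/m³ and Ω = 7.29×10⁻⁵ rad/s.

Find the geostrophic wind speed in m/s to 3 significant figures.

23.8 m/s

Coriolis parameter at 38°N:
f = 2Ω sin φ = 2 × 7.29×10⁻⁵ × sin 38° = 8.98×10⁻⁵ s⁻¹
Component geostrophic relations (x east, y north):
u_g = −(1/(fρ)) ∂P/∂y,  v_g = (1/(fρ)) ∂P/∂x
u_g = −(1.3×10⁻³)/(8.98×10⁻⁵ × 1.04) = −13.9 m/s;  v_g = (1.8×10⁻³)/(8.98×10⁻⁵ × 1.04) = 19.3 m/s
|V_g| = √(u_g² + v_g²) = 23.8 m/s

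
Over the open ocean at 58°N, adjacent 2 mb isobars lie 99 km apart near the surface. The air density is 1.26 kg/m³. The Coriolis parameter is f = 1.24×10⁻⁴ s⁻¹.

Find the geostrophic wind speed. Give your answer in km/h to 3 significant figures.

Pressure gradient: |∂P/∂n| = 200 Pa / 99000 m = 2.02×10⁻³ Pa/m
Geostrophic balance (pressure-gradient force = Coriolis force):
V_g = (1/(fρ)) |∂P/∂n| = 2.02×10⁻³ / (1.24×10⁻⁴ × 1.26) = 12.9 m/s
Converting: 12.9 m/s × 3.6 = 46.5 km/h

46.5 km/h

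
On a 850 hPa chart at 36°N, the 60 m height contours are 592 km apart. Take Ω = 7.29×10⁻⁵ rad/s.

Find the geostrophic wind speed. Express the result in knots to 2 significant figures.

23 knots

Coriolis parameter at 36°N:
f = 2Ω sin φ = 2 × 7.29×10⁻⁵ × sin 36° = 8.57×10⁻⁵ s⁻¹
Height gradient: |∂Z/∂n| = 60 m / 592000 m = 1.01×10⁻⁴
On a pressure surface, geostrophic balance gives V_g = (g/f)|∂Z/∂n|:
V_g = 9.81 × 1.01×10⁻⁴ / 8.57×10⁻⁵ = 11.6 m/s
Converting: 11.6 m/s × 1.944 = 23 knots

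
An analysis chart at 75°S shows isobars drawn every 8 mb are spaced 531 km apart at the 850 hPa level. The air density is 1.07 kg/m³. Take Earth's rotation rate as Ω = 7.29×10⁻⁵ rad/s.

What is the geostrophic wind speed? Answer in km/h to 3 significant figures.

Coriolis parameter at 75°S:
f = 2Ω sin φ = 2 × 7.29×10⁻⁵ × sin 75° = 1.41×10⁻⁴ s⁻¹
Pressure gradient: |∂P/∂n| = 800 Pa / 531000 m = 1.51×10⁻³ Pa/m
Geostrophic balance (pressure-gradient force = Coriolis force):
V_g = (1/(fρ)) |∂P/∂n| = 1.51×10⁻³ / (1.41×10⁻⁴ × 1.07) = 10.00 m/s
Converting: 10.00 m/s × 3.6 = 36.0 km/h

36.0 km/h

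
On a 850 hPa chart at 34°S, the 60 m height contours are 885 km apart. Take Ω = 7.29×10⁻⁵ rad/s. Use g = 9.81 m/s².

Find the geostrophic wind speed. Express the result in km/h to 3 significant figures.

29.4 km/h

Coriolis parameter at 34°S:
f = 2Ω sin φ = 2 × 7.29×10⁻⁵ × sin 34° = 8.15×10⁻⁵ s⁻¹
Height gradient: |∂Z/∂n| = 60 m / 885000 m = 6.78×10⁻⁵
On a pressure surface, geostrophic balance gives V_g = (g/f)|∂Z/∂n|:
V_g = 9.81 × 6.78×10⁻⁵ / 8.15×10⁻⁵ = 8.16 m/s
Converting: 8.16 m/s × 3.6 = 29.4 km/h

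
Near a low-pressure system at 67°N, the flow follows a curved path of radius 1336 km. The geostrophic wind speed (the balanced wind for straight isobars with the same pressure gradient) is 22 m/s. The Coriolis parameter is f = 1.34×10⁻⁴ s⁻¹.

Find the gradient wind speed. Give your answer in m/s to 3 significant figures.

Around a low, centrifugal force acts outward with Coriolis, so pressure-gradient force balances both:
(1/ρ)|∂P/∂n| = fV + V²/R  →  V² + fR·V − fR·V_g = 0
With fR = 1.34×10⁻⁴ × 1336×10³ m = 179 m/s:
V = [−fR + √((fR)² + 4 fR V_g)]/2 = [−179 + √(179² + 4×179×22)]/2 = 19.8 m/s
Subgeostrophic (V < V_g = 22 m/s), as expected around a low.

19.8 m/s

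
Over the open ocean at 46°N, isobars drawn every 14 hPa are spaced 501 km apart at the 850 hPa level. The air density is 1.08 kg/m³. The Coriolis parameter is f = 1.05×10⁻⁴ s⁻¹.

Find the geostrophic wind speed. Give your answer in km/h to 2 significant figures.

89 km/h

Pressure gradient: |∂P/∂n| = 1400 Pa / 501000 m = 2.79×10⁻³ Pa/m
Geostrophic balance (pressure-gradient force = Coriolis force):
V_g = (1/(fρ)) |∂P/∂n| = 2.79×10⁻³ / (1.05×10⁻⁴ × 1.08) = 24.6 m/s
Converting: 24.6 m/s × 3.6 = 89 km/h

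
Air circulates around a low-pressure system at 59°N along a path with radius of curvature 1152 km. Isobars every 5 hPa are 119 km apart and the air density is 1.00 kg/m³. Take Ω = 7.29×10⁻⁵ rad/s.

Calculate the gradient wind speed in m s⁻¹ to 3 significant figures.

28.1 m s⁻¹

Coriolis parameter at 59°N:
f = 2Ω sin φ = 2 × 7.29×10⁻⁵ × sin 59° = 1.25×10⁻⁴ s⁻¹
Pressure gradient: |∂P/∂n| = 500 Pa / 119000 m = 4.20×10⁻³ Pa/m
Geostrophic speed: V_g = |∂P/∂n|/(fρ) = 4.20×10⁻³/(1.25×10⁻⁴ × 1.00) = 33.6 m/s
Around a low, centrifugal force acts outward with Coriolis, so pressure-gradient force balances both:
(1/ρ)|∂P/∂n| = fV + V²/R  →  V² + fR·V − fR·V_g = 0
With fR = 1.25×10⁻⁴ × 1152×10³ m = 144 m/s:
V = [−fR + √((fR)² + 4 fR V_g)]/2 = [−144 + √(144² + 4×144×33.6)]/2 = 28.1 m/s
Subgeostrophic (V < V_g = 33.6 m/s), as expected around a low.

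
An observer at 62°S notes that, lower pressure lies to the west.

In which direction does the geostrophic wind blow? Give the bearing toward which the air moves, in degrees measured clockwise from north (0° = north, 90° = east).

180°

The pressure-gradient force points toward the west (bearing 270°).
Geostrophic balance: in the Southern Hemisphere the Coriolis force deflects motion to the left, so the geostrophic wind blows 90° to the left of the pressure-gradient force (low pressure on the right).
Rotating 270° by 90° counterclockwise gives 180° — the wind blows toward the south.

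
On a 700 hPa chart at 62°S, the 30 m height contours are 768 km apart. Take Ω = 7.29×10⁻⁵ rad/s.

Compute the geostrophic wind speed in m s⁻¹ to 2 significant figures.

Coriolis parameter at 62°S:
f = 2Ω sin φ = 2 × 7.29×10⁻⁵ × sin 62° = 1.29×10⁻⁴ s⁻¹
Height gradient: |∂Z/∂n| = 30 m / 768000 m = 3.91×10⁻⁵
On a pressure surface, geostrophic balance gives V_g = (g/f)|∂Z/∂n|:
V_g = 9.81 × 3.91×10⁻⁵ / 1.29×10⁻⁴ = 2.98 m/s

3.0 m s⁻¹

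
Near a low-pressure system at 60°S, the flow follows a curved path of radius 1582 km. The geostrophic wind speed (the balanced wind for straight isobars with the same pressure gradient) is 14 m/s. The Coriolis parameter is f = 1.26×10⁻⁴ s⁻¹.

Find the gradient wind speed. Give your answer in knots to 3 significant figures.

25.5 knots

Around a low, centrifugal force acts outward with Coriolis, so pressure-gradient force balances both:
(1/ρ)|∂P/∂n| = fV + V²/R  →  V² + fR·V − fR·V_g = 0
With fR = 1.26×10⁻⁴ × 1582×10³ m = 199 m/s:
V = [−fR + √((fR)² + 4 fR V_g)]/2 = [−199 + √(199² + 4×199×14)]/2 = 13.1 m/s
Subgeostrophic (V < V_g = 14 m/s), as expected around a low.
Converting: 13.1 m/s × 1.944 = 25.5 knots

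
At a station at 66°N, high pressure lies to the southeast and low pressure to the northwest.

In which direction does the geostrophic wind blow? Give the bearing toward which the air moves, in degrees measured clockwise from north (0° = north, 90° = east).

The pressure-gradient force points toward the northwest (bearing 315°).
Geostrophic balance: in the Northern Hemisphere the Coriolis force deflects motion to the right, so the geostrophic wind blows 90° to the right of the pressure-gradient force (low pressure on the left).
Rotating 315° by 90° clockwise gives 045° — the wind blows toward the northeast.

045°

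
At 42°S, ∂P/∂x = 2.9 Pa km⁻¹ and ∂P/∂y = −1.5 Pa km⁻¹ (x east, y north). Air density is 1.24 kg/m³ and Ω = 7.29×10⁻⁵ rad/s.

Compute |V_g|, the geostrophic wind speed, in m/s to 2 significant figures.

Coriolis parameter at 42°S:
f = 2Ω sin φ = 2 × 7.29×10⁻⁵ × sin 42° = 9.76×10⁻⁵ s⁻¹
In the Southern Hemisphere f is negative: f = −9.76×10⁻⁵ s⁻¹.
Component geostrophic relations (x east, y north):
u_g = −(1/(fρ)) ∂P/∂y,  v_g = (1/(fρ)) ∂P/∂x
u_g = −(−1.5×10⁻³)/(−9.76×10⁻⁵ × 1.24) = −12.4 m/s;  v_g = (2.9×10⁻³)/(−9.76×10⁻⁵ × 1.24) = −24.0 m/s
|V_g| = √(u_g² + v_g²) = 27.0 m/s

27 m/s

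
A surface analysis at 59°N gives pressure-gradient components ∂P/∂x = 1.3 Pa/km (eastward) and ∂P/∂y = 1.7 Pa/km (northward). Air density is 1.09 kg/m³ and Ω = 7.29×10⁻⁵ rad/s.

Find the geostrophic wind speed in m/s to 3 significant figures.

Coriolis parameter at 59°N:
f = 2Ω sin φ = 2 × 7.29×10⁻⁵ × sin 59° = 1.25×10⁻⁴ s⁻¹
Component geostrophic relations (x east, y north):
u_g = −(1/(fρ)) ∂P/∂y,  v_g = (1/(fρ)) ∂P/∂x
u_g = −(1.7×10⁻³)/(1.25×10⁻⁴ × 1.09) = −12.5 m/s;  v_g = (1.3×10⁻³)/(1.25×10⁻⁴ × 1.09) = 9.54 m/s
|V_g| = √(u_g² + v_g²) = 15.7 m/s

15.7 m/s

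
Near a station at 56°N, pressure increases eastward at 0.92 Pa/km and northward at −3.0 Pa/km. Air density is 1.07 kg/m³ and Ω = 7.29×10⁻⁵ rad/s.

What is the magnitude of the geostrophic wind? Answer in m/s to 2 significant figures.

Coriolis parameter at 56°N:
f = 2Ω sin φ = 2 × 7.29×10⁻⁵ × sin 56° = 1.21×10⁻⁴ s⁻¹
Component geostrophic relations (x east, y north):
u_g = −(1/(fρ)) ∂P/∂y,  v_g = (1/(fρ)) ∂P/∂x
u_g = −(−3.0×10⁻³)/(1.21×10⁻⁴ × 1.07) = 23.2 m/s;  v_g = (0.92×10⁻³)/(1.21×10⁻⁴ × 1.07) = 7.11 m/s
|V_g| = √(u_g² + v_g²) = 24.3 m/s

24 m/s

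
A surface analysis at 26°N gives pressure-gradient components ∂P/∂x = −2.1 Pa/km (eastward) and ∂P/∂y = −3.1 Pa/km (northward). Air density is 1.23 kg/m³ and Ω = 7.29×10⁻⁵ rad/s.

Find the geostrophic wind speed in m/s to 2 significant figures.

Coriolis parameter at 26°N:
f = 2Ω sin φ = 2 × 7.29×10⁻⁵ × sin 26° = 6.39×10⁻⁵ s⁻¹
Component geostrophic relations (x east, y north):
u_g = −(1/(fρ)) ∂P/∂y,  v_g = (1/(fρ)) ∂P/∂x
u_g = −(−3.1×10⁻³)/(6.39×10⁻⁵ × 1.23) = 39.4 m/s;  v_g = (−2.1×10⁻³)/(6.39×10⁻⁵ × 1.23) = −26.7 m/s
|V_g| = √(u_g² + v_g²) = 47.6 m/s

48 m/s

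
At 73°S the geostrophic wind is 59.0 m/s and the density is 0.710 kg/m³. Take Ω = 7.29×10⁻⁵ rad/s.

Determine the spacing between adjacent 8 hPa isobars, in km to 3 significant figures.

137 km

Coriolis parameter at 73°S:
f = 2Ω sin φ = 2 × 7.29×10⁻⁵ × sin 73° = 1.39×10⁻⁴ s⁻¹
Geostrophic balance rearranged: |∂P/∂n| = f ρ V_g
|∂P/∂n| = 1.39×10⁻⁴ × 0.710 × 59.0 = 5.84×10⁻³ Pa/m
Isobar spacing: Δn = ΔP/|∂P/∂n| = 800 Pa / 5.84×10⁻³ Pa/m = 136970 m ≈ 137 km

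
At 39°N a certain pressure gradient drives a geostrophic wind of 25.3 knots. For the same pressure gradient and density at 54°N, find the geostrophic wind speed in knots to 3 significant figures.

19.7 knots

With the same pressure gradient and density, V_g ∝ 1/f ∝ 1/sin φ.
V₂ = V₁ · sin φ₁ / sin φ₂ = 25.3 × sin 39° / sin 54°
V₂ = 25.3 × 0.6293/0.8090 = 19.7 knots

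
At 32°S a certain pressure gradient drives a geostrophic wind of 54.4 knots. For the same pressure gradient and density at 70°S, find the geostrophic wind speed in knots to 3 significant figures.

With the same pressure gradient and density, V_g ∝ 1/f ∝ 1/sin φ.
V₂ = V₁ · sin φ₁ / sin φ₂ = 54.4 × sin 32° / sin 70°
V₂ = 54.4 × 0.5299/0.9397 = 30.7 knots

30.7 knots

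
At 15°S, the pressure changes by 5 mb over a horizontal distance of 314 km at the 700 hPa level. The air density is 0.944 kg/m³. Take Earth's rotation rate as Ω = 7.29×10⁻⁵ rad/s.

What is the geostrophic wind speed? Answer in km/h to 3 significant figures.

161 km/h

Coriolis parameter at 15°S:
f = 2Ω sin φ = 2 × 7.29×10⁻⁵ × sin 15° = 3.77×10⁻⁵ s⁻¹
Pressure gradient: |∂P/∂n| = 500 Pa / 314000 m = 1.59×10⁻³ Pa/m
Geostrophic balance (pressure-gradient force = Coriolis force):
V_g = (1/(fρ)) |∂P/∂n| = 1.59×10⁻³ / (3.77×10⁻⁵ × 0.944) = 44.7 m/s
Converting: 44.7 m/s × 3.6 = 161 km/h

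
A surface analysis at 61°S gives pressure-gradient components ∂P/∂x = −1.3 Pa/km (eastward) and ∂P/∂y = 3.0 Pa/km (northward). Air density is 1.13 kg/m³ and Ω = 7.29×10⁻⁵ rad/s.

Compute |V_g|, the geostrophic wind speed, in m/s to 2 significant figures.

Coriolis parameter at 61°S:
f = 2Ω sin φ = 2 × 7.29×10⁻⁵ × sin 61° = 1.28×10⁻⁴ s⁻¹
In the Southern Hemisphere f is negative: f = −1.28×10⁻⁴ s⁻¹.
Component geostrophic relations (x east, y north):
u_g = −(1/(fρ)) ∂P/∂y,  v_g = (1/(fρ)) ∂P/∂x
u_g = −(3.0×10⁻³)/(−1.28×10⁻⁴ × 1.13) = 20.8 m/s;  v_g = (−1.3×10⁻³)/(−1.28×10⁻⁴ × 1.13) = 9.02 m/s
|V_g| = √(u_g² + v_g²) = 22.7 m/s

23 m/s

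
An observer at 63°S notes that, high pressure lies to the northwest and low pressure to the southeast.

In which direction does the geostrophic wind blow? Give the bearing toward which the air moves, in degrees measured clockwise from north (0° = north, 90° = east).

The pressure-gradient force points toward the southeast (bearing 135°).
Geostrophic balance: in the Southern Hemisphere the Coriolis force deflects motion to the left, so the geostrophic wind blows 90° to the left of the pressure-gradient force (low pressure on the right).
Rotating 135° by 90° counterclockwise gives 045° — the wind blows toward the northeast.

045°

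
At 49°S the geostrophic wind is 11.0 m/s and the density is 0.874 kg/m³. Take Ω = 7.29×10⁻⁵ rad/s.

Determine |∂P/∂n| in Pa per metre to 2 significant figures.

Coriolis parameter at 49°S:
f = 2Ω sin φ = 2 × 7.29×10⁻⁵ × sin 49° = 1.10×10⁻⁴ s⁻¹
Geostrophic balance rearranged: |∂P/∂n| = f ρ V_g
|∂P/∂n| = 1.10×10⁻⁴ × 0.874 × 11.0 = 1.06×10⁻³ Pa/m

1.1×10⁻³ Pa/m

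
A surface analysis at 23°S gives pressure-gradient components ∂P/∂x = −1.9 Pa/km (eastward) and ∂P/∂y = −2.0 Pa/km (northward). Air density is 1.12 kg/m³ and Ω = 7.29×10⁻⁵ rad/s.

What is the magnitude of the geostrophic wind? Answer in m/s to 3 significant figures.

43.2 m/s

Coriolis parameter at 23°S:
f = 2Ω sin φ = 2 × 7.29×10⁻⁵ × sin 23° = 5.70×10⁻⁵ s⁻¹
In the Southern Hemisphere f is negative: f = −5.70×10⁻⁵ s⁻¹.
Component geostrophic relations (x east, y north):
u_g = −(1/(fρ)) ∂P/∂y,  v_g = (1/(fρ)) ∂P/∂x
u_g = −(−2.0×10⁻³)/(−5.70×10⁻⁵ × 1.12) = −31.3 m/s;  v_g = (−1.9×10⁻³)/(−5.70×10⁻⁵ × 1.12) = 29.8 m/s
|V_g| = √(u_g² + v_g²) = 43.2 m/s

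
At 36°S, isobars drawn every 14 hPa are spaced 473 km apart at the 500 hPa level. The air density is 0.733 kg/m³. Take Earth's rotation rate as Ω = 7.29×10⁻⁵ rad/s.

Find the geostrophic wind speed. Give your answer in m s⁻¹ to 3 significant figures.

47.1 m s⁻¹

Coriolis parameter at 36°S:
f = 2Ω sin φ = 2 × 7.29×10⁻⁵ × sin 36° = 8.57×10⁻⁵ s⁻¹
Pressure gradient: |∂P/∂n| = 1400 Pa / 473000 m = 2.96×10⁻³ Pa/m
Geostrophic balance (pressure-gradient force = Coriolis force):
V_g = (1/(fρ)) |∂P/∂n| = 2.96×10⁻³ / (8.57×10⁻⁵ × 0.733) = 47.1 m/s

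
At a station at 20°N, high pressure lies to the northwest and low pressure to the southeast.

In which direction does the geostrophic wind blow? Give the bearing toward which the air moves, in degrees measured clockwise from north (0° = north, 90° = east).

225°

The pressure-gradient force points toward the southeast (bearing 135°).
Geostrophic balance: in the Northern Hemisphere the Coriolis force deflects motion to the right, so the geostrophic wind blows 90° to the right of the pressure-gradient force (low pressure on the left).
Rotating 135° by 90° clockwise gives 225° — the wind blows toward the southwest.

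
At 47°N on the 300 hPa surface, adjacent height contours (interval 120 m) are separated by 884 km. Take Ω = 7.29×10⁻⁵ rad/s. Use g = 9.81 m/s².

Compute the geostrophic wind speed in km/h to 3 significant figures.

Coriolis parameter at 47°N:
f = 2Ω sin φ = 2 × 7.29×10⁻⁵ × sin 47° = 1.07×10⁻⁴ s⁻¹
Height gradient: |∂Z/∂n| = 120 m / 884000 m = 1.36×10⁻⁴
On a pressure surface, geostrophic balance gives V_g = (g/f)|∂Z/∂n|:
V_g = 9.81 × 1.36×10⁻⁴ / 1.07×10⁻⁴ = 12.5 m/s
Converting: 12.5 m/s × 3.6 = 45.0 km/h

45.0 km/h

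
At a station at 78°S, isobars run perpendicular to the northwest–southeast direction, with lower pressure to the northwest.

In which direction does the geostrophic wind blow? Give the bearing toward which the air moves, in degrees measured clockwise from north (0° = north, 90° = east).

225°

The pressure-gradient force points toward the northwest (bearing 315°).
Geostrophic balance: in the Southern Hemisphere the Coriolis force deflects motion to the left, so the geostrophic wind blows 90° to the left of the pressure-gradient force (low pressure on the right).
Rotating 315° by 90° counterclockwise gives 225° — the wind blows toward the southwest.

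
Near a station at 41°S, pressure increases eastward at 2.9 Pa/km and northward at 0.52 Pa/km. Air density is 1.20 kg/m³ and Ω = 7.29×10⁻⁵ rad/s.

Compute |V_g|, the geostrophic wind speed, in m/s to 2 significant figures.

26 m/s

Coriolis parameter at 41°S:
f = 2Ω sin φ = 2 × 7.29×10⁻⁵ × sin 41° = 9.57×10⁻⁵ s⁻¹
In the Southern Hemisphere f is negative: f = −9.57×10⁻⁵ s⁻¹.
Component geostrophic relations (x east, y north):
u_g = −(1/(fρ)) ∂P/∂y,  v_g = (1/(fρ)) ∂P/∂x
u_g = −(0.52×10⁻³)/(−9.57×10⁻⁵ × 1.20) = 4.53 m/s;  v_g = (2.9×10⁻³)/(−9.57×10⁻⁵ × 1.20) = −25.3 m/s
|V_g| = √(u_g² + v_g²) = 25.7 m/s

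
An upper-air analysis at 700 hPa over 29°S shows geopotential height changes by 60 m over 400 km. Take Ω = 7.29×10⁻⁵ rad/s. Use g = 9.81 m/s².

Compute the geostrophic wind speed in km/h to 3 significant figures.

Coriolis parameter at 29°S:
f = 2Ω sin φ = 2 × 7.29×10⁻⁵ × sin 29° = 7.07×10⁻⁵ s⁻¹
Height gradient: |∂Z/∂n| = 60 m / 400000 m = 1.50×10⁻⁴
On a pressure surface, geostrophic balance gives V_g = (g/f)|∂Z/∂n|:
V_g = 9.81 × 1.50×10⁻⁴ / 7.07×10⁻⁵ = 20.8 m/s
Converting: 20.8 m/s × 3.6 = 74.9 km/h

74.9 km/h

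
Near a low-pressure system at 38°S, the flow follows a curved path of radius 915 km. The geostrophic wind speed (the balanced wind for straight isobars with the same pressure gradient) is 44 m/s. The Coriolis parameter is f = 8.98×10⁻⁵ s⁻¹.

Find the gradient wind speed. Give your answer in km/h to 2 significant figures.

Around a low, centrifugal force acts outward with Coriolis, so pressure-gradient force balances both:
(1/ρ)|∂P/∂n| = fV + V²/R  →  V² + fR·V − fR·V_g = 0
With fR = 8.98×10⁻⁵ × 915×10³ m = 82.2 m/s:
V = [−fR + √((fR)² + 4 fR V_g)]/2 = [−82.2 + √(82.2² + 4×82.2×44)]/2 = 31.7 m/s
Subgeostrophic (V < V_g = 44 m/s), as expected around a low.
Converting: 31.7 m/s × 3.6 = 110 km/h

110 km/h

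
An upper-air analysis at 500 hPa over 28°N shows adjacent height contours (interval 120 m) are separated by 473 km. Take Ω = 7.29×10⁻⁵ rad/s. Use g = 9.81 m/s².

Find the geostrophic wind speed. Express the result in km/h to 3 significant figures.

Coriolis parameter at 28°N:
f = 2Ω sin φ = 2 × 7.29×10⁻⁵ × sin 28° = 6.84×10⁻⁵ s⁻¹
Height gradient: |∂Z/∂n| = 120 m / 473000 m = 2.54×10⁻⁴
On a pressure surface, geostrophic balance gives V_g = (g/f)|∂Z/∂n|:
V_g = 9.81 × 2.54×10⁻⁴ / 6.84×10⁻⁵ = 36.4 m/s
Converting: 36.4 m/s × 3.6 = 131 km/h

131 km/h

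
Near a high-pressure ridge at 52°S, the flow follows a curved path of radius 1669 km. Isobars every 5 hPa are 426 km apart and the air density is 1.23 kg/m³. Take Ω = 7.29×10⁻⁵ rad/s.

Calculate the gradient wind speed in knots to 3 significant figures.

Coriolis parameter at 52°S:
f = 2Ω sin φ = 2 × 7.29×10⁻⁵ × sin 52° = 1.15×10⁻⁴ s⁻¹
Pressure gradient: |∂P/∂n| = 500 Pa / 426000 m = 1.17×10⁻³ Pa/m
Geostrophic speed: V_g = |∂P/∂n|/(fρ) = 1.17×10⁻³/(1.15×10⁻⁴ × 1.23) = 8.31 m/s
Around a high, pressure-gradient force acts outward with centrifugal, so Coriolis balances both:
fV = (1/ρ)|∂P/∂n| + V²/R  →  V² − fR·V + fR·V_g = 0
With fR = 1.15×10⁻⁴ × 1669×10³ m = 192 m/s:
V = [fR − √((fR)² − 4 fR V_g)]/2 = [192 − √(192² − 4×192×8.31)]/2 = 8.7 m/s
Supergeostrophic (V > V_g = 8.31 m/s), as expected around a high.
Converting: 8.7 m/s × 1.944 = 16.9 knots

16.9 knots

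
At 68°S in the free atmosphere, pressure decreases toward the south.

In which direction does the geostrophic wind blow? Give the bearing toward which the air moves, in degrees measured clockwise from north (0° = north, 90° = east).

The pressure-gradient force points toward the south (bearing 180°).
Geostrophic balance: in the Southern Hemisphere the Coriolis force deflects motion to the left, so the geostrophic wind blows 90° to the left of the pressure-gradient force (low pressure on the right).
Rotating 180° by 90° counterclockwise gives 090° — the wind blows toward the east.

090°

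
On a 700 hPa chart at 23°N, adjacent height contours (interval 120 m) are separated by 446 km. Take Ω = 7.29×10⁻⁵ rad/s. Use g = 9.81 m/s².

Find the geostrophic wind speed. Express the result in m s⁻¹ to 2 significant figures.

46 m s⁻¹

Coriolis parameter at 23°N:
f = 2Ω sin φ = 2 × 7.29×10⁻⁵ × sin 23° = 5.70×10⁻⁵ s⁻¹
Height gradient: |∂Z/∂n| = 120 m / 446000 m = 2.69×10⁻⁴
On a pressure surface, geostrophic balance gives V_g = (g/f)|∂Z/∂n|:
V_g = 9.81 × 2.69×10⁻⁴ / 5.70×10⁻⁵ = 46.3 m/s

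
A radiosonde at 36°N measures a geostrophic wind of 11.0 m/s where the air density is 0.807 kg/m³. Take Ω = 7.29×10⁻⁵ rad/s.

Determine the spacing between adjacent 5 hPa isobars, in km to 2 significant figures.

660 km

Coriolis parameter at 36°N:
f = 2Ω sin φ = 2 × 7.29×10⁻⁵ × sin 36° = 8.57×10⁻⁵ s⁻¹
Geostrophic balance rearranged: |∂P/∂n| = f ρ V_g
|∂P/∂n| = 8.57×10⁻⁵ × 0.807 × 11.0 = 7.61×10⁻⁴ Pa/m
Isobar spacing: Δn = ΔP/|∂P/∂n| = 500 Pa / 7.61×10⁻⁴ Pa/m = 657245 m ≈ 660 km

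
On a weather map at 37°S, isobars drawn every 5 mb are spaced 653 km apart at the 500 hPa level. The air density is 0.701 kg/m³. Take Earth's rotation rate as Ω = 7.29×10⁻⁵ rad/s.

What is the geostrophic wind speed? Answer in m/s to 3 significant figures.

12.4 m/s

Coriolis parameter at 37°S:
f = 2Ω sin φ = 2 × 7.29×10⁻⁵ × sin 37° = 8.77×10⁻⁵ s⁻¹
Pressure gradient: |∂P/∂n| = 500 Pa / 653000 m = 7.66×10⁻⁴ Pa/m
Geostrophic balance (pressure-gradient force = Coriolis force):
V_g = (1/(fρ)) |∂P/∂n| = 7.66×10⁻⁴ / (8.77×10⁻⁵ × 0.701) = 12.4 m/s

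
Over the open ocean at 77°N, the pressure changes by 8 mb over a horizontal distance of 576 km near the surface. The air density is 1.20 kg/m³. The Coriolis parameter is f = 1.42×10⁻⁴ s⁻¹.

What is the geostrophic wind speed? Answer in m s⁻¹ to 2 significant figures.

Pressure gradient: |∂P/∂n| = 800 Pa / 576000 m = 1.39×10⁻³ Pa/m
Geostrophic balance (pressure-gradient force = Coriolis force):
V_g = (1/(fρ)) |∂P/∂n| = 1.39×10⁻³ / (1.42×10⁻⁴ × 1.20) = 8.15 m/s

8.2 m s⁻¹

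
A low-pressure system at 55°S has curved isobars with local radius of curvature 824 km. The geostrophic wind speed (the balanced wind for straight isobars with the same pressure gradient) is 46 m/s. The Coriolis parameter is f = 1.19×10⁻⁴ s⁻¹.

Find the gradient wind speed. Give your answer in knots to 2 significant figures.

66 knots

Around a low, centrifugal force acts outward with Coriolis, so pressure-gradient force balances both:
(1/ρ)|∂P/∂n| = fV + V²/R  →  V² + fR·V − fR·V_g = 0
With fR = 1.19×10⁻⁴ × 824×10³ m = 98.1 m/s:
V = [−fR + √((fR)² + 4 fR V_g)]/2 = [−98.1 + √(98.1² + 4×98.1×46)]/2 = 34.1 m/s
Subgeostrophic (V < V_g = 46 m/s), as expected around a low.
Converting: 34.1 m/s × 1.944 = 66 knots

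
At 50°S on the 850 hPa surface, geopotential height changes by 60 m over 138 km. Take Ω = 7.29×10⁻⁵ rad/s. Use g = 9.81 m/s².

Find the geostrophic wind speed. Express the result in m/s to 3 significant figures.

Coriolis parameter at 50°S:
f = 2Ω sin φ = 2 × 7.29×10⁻⁵ × sin 50° = 1.12×10⁻⁴ s⁻¹
Height gradient: |∂Z/∂n| = 60 m / 138000 m = 4.35×10⁻⁴
On a pressure surface, geostrophic balance gives V_g = (g/f)|∂Z/∂n|:
V_g = 9.81 × 4.35×10⁻⁴ / 1.12×10⁻⁴ = 38.2 m/s

38.2 m/s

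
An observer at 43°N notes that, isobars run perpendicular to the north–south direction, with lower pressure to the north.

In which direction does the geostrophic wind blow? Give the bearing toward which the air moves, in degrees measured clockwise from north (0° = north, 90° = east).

The pressure-gradient force points toward the north (bearing 000°).
Geostrophic balance: in the Northern Hemisphere the Coriolis force deflects motion to the right, so the geostrophic wind blows 90° to the right of the pressure-gradient force (low pressure on the left).
Rotating 000° by 90° clockwise gives 090° — the wind blows toward the east.

090°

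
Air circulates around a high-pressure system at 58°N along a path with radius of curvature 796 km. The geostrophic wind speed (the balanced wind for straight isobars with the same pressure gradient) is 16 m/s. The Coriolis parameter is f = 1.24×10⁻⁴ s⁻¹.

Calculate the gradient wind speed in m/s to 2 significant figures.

20 m/s

Around a high, pressure-gradient force acts outward with centrifugal, so Coriolis balances both:
fV = (1/ρ)|∂P/∂n| + V²/R  →  V² − fR·V + fR·V_g = 0
With fR = 1.24×10⁻⁴ × 796×10³ m = 98.7 m/s:
V = [fR − √((fR)² − 4 fR V_g)]/2 = [98.7 − √(98.7² − 4×98.7×16)]/2 = 20.1 m/s
Supergeostrophic (V > V_g = 16 m/s), as expected around a high.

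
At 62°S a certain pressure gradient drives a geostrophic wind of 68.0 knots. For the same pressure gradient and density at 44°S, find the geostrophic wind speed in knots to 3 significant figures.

With the same pressure gradient and density, V_g ∝ 1/f ∝ 1/sin φ.
V₂ = V₁ · sin φ₁ / sin φ₂ = 68.0 × sin 62° / sin 44°
V₂ = 68.0 × 0.8829/0.6947 = 86.4 knots

86.4 knots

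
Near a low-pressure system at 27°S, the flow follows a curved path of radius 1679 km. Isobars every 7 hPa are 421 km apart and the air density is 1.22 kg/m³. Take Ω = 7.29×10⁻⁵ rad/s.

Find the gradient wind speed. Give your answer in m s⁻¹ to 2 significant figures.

18 m s⁻¹

Coriolis parameter at 27°S:
f = 2Ω sin φ = 2 × 7.29×10⁻⁵ × sin 27° = 6.62×10⁻⁵ s⁻¹
Pressure gradient: |∂P/∂n| = 700 Pa / 421000 m = 1.66×10⁻³ Pa/m
Geostrophic speed: V_g = |∂P/∂n|/(fρ) = 1.66×10⁻³/(6.62×10⁻⁵ × 1.22) = 20.6 m/s
Around a low, centrifugal force acts outward with Coriolis, so pressure-gradient force balances both:
(1/ρ)|∂P/∂n| = fV + V²/R  →  V² + fR·V − fR·V_g = 0
With fR = 6.62×10⁻⁵ × 1679×10³ m = 111 m/s:
V = [−fR + √((fR)² + 4 fR V_g)]/2 = [−111 + √(111² + 4×111×20.6)]/2 = 17.8 m/s
Subgeostrophic (V < V_g = 20.6 m/s), as expected around a low.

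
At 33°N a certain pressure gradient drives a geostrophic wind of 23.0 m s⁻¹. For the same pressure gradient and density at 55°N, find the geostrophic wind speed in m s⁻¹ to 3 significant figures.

With the same pressure gradient and density, V_g ∝ 1/f ∝ 1/sin φ.
V₂ = V₁ · sin φ₁ / sin φ₂ = 23.0 × sin 33° / sin 55°
V₂ = 23.0 × 0.5446/0.8192 = 15.3 m s⁻¹

15.3 m s⁻¹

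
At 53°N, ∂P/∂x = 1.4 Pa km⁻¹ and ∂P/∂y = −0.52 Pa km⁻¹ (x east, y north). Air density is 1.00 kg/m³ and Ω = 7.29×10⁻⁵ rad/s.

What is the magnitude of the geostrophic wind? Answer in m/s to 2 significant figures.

13 m/s

Coriolis parameter at 53°N:
f = 2Ω sin φ = 2 × 7.29×10⁻⁵ × sin 53° = 1.16×10⁻⁴ s⁻¹
Component geostrophic relations (x east, y north):
u_g = −(1/(fρ)) ∂P/∂y,  v_g = (1/(fρ)) ∂P/∂x
u_g = −(−0.52×10⁻³)/(1.16×10⁻⁴ × 1.00) = 4.47 m/s;  v_g = (1.4×10⁻³)/(1.16×10⁻⁴ × 1.00) = 12.0 m/s
|V_g| = √(u_g² + v_g²) = 12.8 m/s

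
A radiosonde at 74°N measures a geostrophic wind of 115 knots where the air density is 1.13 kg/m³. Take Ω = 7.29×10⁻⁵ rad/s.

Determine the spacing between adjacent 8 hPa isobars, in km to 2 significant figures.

85 km

Coriolis parameter at 74°N:
f = 2Ω sin φ = 2 × 7.29×10⁻⁵ × sin 74° = 1.40×10⁻⁴ s⁻¹
Wind speed in SI: 115 knots = 59.2 m/s
Geostrophic balance rearranged: |∂P/∂n| = f ρ V_g
|∂P/∂n| = 1.40×10⁻⁴ × 1.13 × 59.2 = 9.37×10⁻³ Pa/m
Isobar spacing: Δn = ΔP/|∂P/∂n| = 800 Pa / 9.37×10⁻³ Pa/m = 85384 m ≈ 85 km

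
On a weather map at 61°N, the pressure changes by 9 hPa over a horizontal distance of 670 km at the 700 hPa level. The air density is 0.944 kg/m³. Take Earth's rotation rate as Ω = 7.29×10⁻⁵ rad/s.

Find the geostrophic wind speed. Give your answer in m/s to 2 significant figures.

11 m/s

Coriolis parameter at 61°N:
f = 2Ω sin φ = 2 × 7.29×10⁻⁵ × sin 61° = 1.28×10⁻⁴ s⁻¹
Pressure gradient: |∂P/∂n| = 900 Pa / 670000 m = 1.34×10⁻³ Pa/m
Geostrophic balance (pressure-gradient force = Coriolis force):
V_g = (1/(fρ)) |∂P/∂n| = 1.34×10⁻³ / (1.28×10⁻⁴ × 0.944) = 11.2 m/s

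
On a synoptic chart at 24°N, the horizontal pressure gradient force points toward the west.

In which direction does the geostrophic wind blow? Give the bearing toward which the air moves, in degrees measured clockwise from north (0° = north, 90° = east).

000°

The pressure-gradient force points toward the west (bearing 270°).
Geostrophic balance: in the Northern Hemisphere the Coriolis force deflects motion to the right, so the geostrophic wind blows 90° to the right of the pressure-gradient force (low pressure on the left).
Rotating 270° by 90° clockwise gives 000° — the wind blows toward the north.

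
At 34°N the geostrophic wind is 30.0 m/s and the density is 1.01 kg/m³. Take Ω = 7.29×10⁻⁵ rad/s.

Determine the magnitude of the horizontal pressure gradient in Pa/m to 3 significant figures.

2.47×10⁻³ Pa/m

Coriolis parameter at 34°N:
f = 2Ω sin φ = 2 × 7.29×10⁻⁵ × sin 34° = 8.15×10⁻⁵ s⁻¹
Geostrophic balance rearranged: |∂P/∂n| = f ρ V_g
|∂P/∂n| = 8.15×10⁻⁵ × 1.01 × 30.0 = 2.47×10⁻³ Pa/m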